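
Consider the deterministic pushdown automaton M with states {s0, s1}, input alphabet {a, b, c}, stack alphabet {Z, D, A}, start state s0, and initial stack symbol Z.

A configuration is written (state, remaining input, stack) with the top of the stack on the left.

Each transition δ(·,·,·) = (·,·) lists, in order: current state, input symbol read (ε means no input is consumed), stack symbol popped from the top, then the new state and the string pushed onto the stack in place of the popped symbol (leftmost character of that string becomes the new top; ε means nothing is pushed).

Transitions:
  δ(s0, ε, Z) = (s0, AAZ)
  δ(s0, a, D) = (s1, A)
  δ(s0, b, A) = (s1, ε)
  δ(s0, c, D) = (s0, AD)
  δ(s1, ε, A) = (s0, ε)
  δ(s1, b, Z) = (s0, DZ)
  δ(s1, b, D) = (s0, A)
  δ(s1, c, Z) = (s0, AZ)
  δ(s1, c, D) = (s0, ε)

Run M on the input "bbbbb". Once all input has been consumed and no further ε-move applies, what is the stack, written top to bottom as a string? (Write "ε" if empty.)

AAZ

(s0, bbbbb, Z) ⊢ (s0, bbbbb, AAZ) ⊢ (s1, bbbb, AZ) ⊢ (s0, bbbb, Z) ⊢ (s0, bbbb, AAZ) ⊢ (s1, bbb, AZ) ⊢ (s0, bbb, Z) ⊢ (s0, bbb, AAZ) ⊢ (s1, bb, AZ) ⊢ (s0, bb, Z) ⊢ (s0, bb, AAZ) ⊢ (s1, b, AZ) ⊢ (s0, b, Z) ⊢ (s0, b, AAZ) ⊢ (s1, ε, AZ) ⊢ (s0, ε, Z) ⊢ (s0, ε, AAZ)
All input consumed in state s0 with stack AAZ.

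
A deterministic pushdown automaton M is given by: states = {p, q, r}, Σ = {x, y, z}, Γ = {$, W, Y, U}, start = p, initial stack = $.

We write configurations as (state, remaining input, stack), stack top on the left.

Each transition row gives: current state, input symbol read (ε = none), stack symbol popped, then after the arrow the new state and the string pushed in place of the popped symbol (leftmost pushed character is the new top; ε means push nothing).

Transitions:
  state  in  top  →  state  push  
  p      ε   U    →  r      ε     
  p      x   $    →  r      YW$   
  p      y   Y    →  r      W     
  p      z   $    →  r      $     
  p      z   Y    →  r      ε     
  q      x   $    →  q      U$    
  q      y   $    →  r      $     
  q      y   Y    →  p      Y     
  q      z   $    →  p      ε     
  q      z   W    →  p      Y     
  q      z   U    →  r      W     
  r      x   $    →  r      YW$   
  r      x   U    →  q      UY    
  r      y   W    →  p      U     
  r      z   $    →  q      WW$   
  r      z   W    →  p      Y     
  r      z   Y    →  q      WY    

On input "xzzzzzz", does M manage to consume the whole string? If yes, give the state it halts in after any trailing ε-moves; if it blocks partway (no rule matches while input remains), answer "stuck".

(p, xzzzzzz, $) ⊢ (r, zzzzzz, YW$) ⊢ (q, zzzzz, WYW$) ⊢ (p, zzzz, YYW$) ⊢ (r, zzz, YW$) ⊢ (q, zz, WYW$) ⊢ (p, z, YYW$) ⊢ (r, ε, YW$)
All input consumed; M is in state r.

r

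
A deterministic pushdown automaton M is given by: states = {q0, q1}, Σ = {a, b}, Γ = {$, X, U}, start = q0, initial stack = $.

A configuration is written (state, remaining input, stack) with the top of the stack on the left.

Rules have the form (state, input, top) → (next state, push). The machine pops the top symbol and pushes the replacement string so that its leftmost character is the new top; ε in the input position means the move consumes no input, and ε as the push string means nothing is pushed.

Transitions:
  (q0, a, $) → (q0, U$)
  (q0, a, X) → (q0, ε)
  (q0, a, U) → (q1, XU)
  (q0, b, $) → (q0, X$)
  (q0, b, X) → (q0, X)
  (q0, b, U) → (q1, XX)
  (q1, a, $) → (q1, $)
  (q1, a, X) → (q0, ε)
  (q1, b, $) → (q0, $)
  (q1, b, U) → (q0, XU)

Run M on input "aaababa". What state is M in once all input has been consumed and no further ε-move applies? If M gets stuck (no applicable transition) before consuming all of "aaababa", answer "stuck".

(q0, aaababa, $)
  read a, top $: go to q0, push U$ → (q0, aababa, U$)
  read a, top U: go to q1, push XU → (q1, ababa, XU$)
  read a, top X: go to q0, push ε → (q0, baba, U$)
  read b, top U: go to q1, push XX → (q1, aba, XX$)
  read a, top X: go to q0, push ε → (q0, ba, X$)
  read b, top X: go to q0, push X → (q0, a, X$)
  read a, top X: go to q0, push ε → (q0, ε, $)
All input consumed; M is in state q0.

q0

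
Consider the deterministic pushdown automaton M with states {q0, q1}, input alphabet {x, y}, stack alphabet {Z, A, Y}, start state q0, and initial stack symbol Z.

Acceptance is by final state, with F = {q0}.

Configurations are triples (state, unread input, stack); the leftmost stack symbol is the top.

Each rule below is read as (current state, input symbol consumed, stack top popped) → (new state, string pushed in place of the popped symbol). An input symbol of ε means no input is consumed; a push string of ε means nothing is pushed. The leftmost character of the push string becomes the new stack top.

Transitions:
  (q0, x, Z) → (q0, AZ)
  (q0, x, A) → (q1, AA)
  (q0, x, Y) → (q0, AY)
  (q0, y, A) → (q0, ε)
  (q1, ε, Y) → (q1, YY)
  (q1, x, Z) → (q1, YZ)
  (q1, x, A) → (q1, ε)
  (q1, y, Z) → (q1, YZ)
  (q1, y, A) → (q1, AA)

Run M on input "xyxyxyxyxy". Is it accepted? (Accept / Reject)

Accept

(q0, xyxyxyxyxy, Z) ⊢ (q0, yxyxyxyxy, AZ) ⊢ (q0, xyxyxyxy, Z) ⊢ (q0, yxyxyxy, AZ) ⊢ (q0, xyxyxy, Z) ⊢ (q0, yxyxy, AZ) ⊢ (q0, xyxy, Z) ⊢ (q0, yxy, AZ) ⊢ (q0, xy, Z) ⊢ (q0, y, AZ) ⊢ (q0, ε, Z)
All input consumed; state q0 ∈ F.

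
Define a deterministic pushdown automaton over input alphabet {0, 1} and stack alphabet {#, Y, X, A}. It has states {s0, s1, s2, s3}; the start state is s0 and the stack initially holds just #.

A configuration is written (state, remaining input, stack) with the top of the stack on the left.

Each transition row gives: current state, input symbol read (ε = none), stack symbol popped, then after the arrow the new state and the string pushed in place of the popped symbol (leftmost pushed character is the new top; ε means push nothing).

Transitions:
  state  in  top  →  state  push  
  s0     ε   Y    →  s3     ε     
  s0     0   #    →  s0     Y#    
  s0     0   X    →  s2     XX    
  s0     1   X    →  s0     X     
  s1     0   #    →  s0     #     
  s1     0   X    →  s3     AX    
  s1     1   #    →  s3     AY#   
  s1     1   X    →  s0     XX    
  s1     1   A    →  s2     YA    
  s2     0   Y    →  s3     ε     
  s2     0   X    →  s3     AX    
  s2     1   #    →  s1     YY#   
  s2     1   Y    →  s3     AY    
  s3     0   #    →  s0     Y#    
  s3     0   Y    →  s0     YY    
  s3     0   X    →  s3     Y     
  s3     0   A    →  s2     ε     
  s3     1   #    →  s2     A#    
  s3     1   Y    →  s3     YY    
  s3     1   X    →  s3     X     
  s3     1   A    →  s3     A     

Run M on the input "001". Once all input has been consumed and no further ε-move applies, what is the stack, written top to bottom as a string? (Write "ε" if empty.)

A#

(s0, 001, #)
  read 0, top #: go to s0, push Y# → (s0, 01, Y#)
  ε-move, top Y: go to s3, push ε → (s3, 01, #)
  read 0, top #: go to s0, push Y# → (s0, 1, Y#)
  ε-move, top Y: go to s3, push ε → (s3, 1, #)
  read 1, top #: go to s2, push A# → (s2, ε, A#)
All input consumed in state s2 with stack A#.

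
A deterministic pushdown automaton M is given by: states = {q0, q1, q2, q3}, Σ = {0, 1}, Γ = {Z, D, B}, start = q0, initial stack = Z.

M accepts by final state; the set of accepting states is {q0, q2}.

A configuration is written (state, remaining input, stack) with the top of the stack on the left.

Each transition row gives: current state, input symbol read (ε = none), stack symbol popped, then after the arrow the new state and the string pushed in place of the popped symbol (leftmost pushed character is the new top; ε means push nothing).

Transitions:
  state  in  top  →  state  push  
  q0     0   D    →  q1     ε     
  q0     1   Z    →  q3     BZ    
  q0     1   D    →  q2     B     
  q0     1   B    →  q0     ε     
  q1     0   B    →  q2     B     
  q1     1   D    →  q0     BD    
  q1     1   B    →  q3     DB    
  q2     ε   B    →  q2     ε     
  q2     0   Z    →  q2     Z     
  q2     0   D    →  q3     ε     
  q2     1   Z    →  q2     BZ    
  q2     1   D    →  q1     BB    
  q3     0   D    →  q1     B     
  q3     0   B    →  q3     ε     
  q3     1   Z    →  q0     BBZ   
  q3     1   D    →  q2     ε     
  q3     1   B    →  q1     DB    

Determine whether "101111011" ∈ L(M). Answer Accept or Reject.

(q0, 101111011, Z)
  read 1, top Z: go to q3, push BZ → (q3, 01111011, BZ)
  read 0, top B: go to q3, push ε → (q3, 1111011, Z)
  read 1, top Z: go to q0, push BBZ → (q0, 111011, BBZ)
  read 1, top B: go to q0, push ε → (q0, 11011, BZ)
  read 1, top B: go to q0, push ε → (q0, 1011, Z)
  read 1, top Z: go to q3, push BZ → (q3, 011, BZ)
  read 0, top B: go to q3, push ε → (q3, 11, Z)
  read 1, top Z: go to q0, push BBZ → (q0, 1, BBZ)
  read 1, top B: go to q0, push ε → (q0, ε, BZ)
All input consumed; state q0 ∈ F.

Accept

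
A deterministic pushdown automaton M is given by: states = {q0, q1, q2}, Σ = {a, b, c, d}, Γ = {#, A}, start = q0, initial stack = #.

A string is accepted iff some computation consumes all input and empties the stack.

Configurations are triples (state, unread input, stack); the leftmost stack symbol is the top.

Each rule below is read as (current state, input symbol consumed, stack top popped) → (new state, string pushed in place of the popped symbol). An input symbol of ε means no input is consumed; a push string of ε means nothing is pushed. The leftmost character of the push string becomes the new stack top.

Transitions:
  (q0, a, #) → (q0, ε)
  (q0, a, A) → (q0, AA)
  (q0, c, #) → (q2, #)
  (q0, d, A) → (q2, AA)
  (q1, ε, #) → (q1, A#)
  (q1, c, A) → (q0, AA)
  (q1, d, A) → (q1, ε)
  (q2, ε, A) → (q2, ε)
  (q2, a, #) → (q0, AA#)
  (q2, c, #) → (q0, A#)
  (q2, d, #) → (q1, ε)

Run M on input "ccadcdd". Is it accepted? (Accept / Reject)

(q0, ccadcdd, #) ⊢ (q2, cadcdd, #) ⊢ (q0, adcdd, A#) ⊢ (q0, dcdd, AA#) ⊢ (q2, cdd, AAA#) ⊢ (q2, cdd, AA#) ⊢ (q2, cdd, A#) ⊢ (q2, cdd, #) ⊢ (q0, dd, A#) ⊢ (q2, d, AA#) ⊢ (q2, d, A#) ⊢ (q2, d, #) ⊢ (q1, ε, ε)
All input consumed and the stack is empty.

Accept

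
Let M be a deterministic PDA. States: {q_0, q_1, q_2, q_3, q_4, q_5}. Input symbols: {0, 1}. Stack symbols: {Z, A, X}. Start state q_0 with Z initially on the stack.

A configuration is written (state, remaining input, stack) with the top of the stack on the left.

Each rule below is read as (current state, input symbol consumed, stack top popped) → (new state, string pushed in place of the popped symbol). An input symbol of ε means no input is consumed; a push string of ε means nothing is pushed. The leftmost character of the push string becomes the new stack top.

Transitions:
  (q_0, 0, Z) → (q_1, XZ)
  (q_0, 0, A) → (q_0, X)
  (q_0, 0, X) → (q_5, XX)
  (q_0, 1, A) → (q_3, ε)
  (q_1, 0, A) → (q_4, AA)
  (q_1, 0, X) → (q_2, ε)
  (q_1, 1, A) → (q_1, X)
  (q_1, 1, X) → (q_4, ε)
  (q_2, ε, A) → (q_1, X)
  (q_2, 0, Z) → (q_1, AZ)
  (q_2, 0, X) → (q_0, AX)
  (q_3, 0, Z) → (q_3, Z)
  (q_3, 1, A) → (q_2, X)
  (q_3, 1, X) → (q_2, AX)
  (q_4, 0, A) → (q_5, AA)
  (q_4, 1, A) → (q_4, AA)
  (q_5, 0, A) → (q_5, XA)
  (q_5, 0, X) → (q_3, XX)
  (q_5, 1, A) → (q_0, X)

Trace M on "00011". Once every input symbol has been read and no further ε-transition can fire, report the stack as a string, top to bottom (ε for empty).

(q_0, 00011, Z)
  read 0, top Z: go to q_1, push XZ → (q_1, 0011, XZ)
  read 0, top X: go to q_2, push ε → (q_2, 011, Z)
  read 0, top Z: go to q_1, push AZ → (q_1, 11, AZ)
  read 1, top A: go to q_1, push X → (q_1, 1, XZ)
  read 1, top X: go to q_4, push ε → (q_4, ε, Z)
All input consumed in state q_4 with stack Z.

Z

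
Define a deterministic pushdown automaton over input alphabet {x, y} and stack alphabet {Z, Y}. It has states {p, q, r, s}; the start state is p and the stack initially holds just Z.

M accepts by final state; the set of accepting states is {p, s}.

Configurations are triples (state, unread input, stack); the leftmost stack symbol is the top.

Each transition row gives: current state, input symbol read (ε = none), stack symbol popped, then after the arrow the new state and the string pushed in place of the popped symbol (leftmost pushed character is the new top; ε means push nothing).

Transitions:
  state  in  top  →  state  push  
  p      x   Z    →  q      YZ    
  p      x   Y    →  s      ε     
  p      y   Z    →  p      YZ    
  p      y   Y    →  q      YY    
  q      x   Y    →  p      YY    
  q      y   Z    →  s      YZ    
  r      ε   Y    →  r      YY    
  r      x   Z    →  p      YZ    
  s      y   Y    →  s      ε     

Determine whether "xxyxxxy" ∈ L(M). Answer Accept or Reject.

(p, xxyxxxy, Z) ⊢ (q, xyxxxy, YZ) ⊢ (p, yxxxy, YYZ) ⊢ (q, xxxy, YYYZ) ⊢ (p, xxy, YYYYZ) ⊢ (s, xy, YYYZ)
No transition applies at (s, xy, YYYZ); input not fully consumed.

Reject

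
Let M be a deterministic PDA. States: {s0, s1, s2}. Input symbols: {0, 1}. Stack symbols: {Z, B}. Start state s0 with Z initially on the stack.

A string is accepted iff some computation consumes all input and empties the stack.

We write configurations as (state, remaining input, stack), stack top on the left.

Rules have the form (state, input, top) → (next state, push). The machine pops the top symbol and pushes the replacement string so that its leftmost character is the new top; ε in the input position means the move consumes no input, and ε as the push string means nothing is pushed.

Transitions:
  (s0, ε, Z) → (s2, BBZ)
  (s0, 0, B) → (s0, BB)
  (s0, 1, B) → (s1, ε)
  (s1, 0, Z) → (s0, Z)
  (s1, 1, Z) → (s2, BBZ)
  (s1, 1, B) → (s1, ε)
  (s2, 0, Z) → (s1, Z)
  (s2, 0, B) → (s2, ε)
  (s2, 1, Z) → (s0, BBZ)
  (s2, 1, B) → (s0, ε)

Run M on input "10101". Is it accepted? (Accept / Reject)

Reject

(s0, 10101, Z)
  ε-move, top Z: go to s2, push BBZ → (s2, 10101, BBZ)
  read 1, top B: go to s0, push ε → (s0, 0101, BZ)
  read 0, top B: go to s0, push BB → (s0, 101, BBZ)
  read 1, top B: go to s1, push ε → (s1, 01, BZ)
No transition applies at (s1, 01, BZ); input not fully consumed.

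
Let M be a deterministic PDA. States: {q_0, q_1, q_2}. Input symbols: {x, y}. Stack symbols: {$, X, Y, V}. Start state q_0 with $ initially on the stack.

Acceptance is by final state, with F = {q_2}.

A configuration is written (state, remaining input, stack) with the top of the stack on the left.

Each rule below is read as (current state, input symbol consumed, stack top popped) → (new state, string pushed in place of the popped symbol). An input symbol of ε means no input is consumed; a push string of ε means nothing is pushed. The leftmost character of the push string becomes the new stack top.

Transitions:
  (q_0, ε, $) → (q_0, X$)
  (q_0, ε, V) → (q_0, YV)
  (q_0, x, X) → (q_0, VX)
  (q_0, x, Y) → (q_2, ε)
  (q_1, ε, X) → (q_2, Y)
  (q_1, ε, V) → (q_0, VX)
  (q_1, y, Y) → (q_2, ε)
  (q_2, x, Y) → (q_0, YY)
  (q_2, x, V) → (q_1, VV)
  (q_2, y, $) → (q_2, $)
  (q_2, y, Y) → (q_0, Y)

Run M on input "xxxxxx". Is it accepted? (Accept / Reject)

Accept

(q_0, xxxxxx, $) ⊢ (q_0, xxxxxx, X$) ⊢ (q_0, xxxxx, VX$) ⊢ (q_0, xxxxx, YVX$) ⊢ (q_2, xxxx, VX$) ⊢ (q_1, xxx, VVX$) ⊢ (q_0, xxx, VXVX$) ⊢ (q_0, xxx, YVXVX$) ⊢ (q_2, xx, VXVX$) ⊢ (q_1, x, VVXVX$) ⊢ (q_0, x, VXVXVX$) ⊢ (q_0, x, YVXVXVX$) ⊢ (q_2, ε, VXVXVX$)
All input consumed; state q_2 ∈ F.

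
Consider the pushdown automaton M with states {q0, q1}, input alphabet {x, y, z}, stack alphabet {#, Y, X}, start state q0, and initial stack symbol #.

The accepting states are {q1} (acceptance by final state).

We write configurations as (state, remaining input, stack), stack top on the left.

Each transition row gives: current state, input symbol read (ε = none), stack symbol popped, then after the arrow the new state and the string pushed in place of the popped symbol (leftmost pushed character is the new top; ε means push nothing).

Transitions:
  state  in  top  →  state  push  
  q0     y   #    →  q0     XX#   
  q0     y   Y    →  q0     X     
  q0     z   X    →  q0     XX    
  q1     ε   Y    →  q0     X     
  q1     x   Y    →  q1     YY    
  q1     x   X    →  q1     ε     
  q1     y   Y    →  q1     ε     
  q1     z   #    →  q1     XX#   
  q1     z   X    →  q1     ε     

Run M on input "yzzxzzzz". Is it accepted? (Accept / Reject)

Reject

No computation consumes all input and reaches a final state.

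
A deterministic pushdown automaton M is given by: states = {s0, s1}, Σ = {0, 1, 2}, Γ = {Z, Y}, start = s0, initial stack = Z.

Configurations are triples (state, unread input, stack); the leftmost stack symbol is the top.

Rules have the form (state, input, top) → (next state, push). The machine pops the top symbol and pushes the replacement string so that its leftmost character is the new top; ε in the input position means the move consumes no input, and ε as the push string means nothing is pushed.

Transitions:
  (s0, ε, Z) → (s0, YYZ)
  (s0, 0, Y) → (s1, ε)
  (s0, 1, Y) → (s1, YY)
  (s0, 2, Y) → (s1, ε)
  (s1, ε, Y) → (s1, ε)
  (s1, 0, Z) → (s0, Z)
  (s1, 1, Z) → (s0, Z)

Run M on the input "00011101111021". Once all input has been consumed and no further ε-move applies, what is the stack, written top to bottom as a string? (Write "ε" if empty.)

(s0, 00011101111021, Z)
  ε-move, top Z: go to s0, push YYZ → (s0, 00011101111021, YYZ)
  read 0, top Y: go to s1, push ε → (s1, 0011101111021, YZ)
  ε-move, top Y: go to s1, push ε → (s1, 0011101111021, Z)
  read 0, top Z: go to s0, push Z → (s0, 011101111021, Z)
  ε-move, top Z: go to s0, push YYZ → (s0, 011101111021, YYZ)
  read 0, top Y: go to s1, push ε → (s1, 11101111021, YZ)
  ε-move, top Y: go to s1, push ε → (s1, 11101111021, Z)
  read 1, top Z: go to s0, push Z → (s0, 1101111021, Z)
  ε-move, top Z: go to s0, push YYZ → (s0, 1101111021, YYZ)
  read 1, top Y: go to s1, push YY → (s1, 101111021, YYYZ)
  ε-move, top Y: go to s1, push ε → (s1, 101111021, YYZ)
  ε-move, top Y: go to s1, push ε → (s1, 101111021, YZ)
  ε-move, top Y: go to s1, push ε → (s1, 101111021, Z)
  read 1, top Z: go to s0, push Z → (s0, 01111021, Z)
  ε-move, top Z: go to s0, push YYZ → (s0, 01111021, YYZ)
  read 0, top Y: go to s1, push ε → (s1, 1111021, YZ)
  ε-move, top Y: go to s1, push ε → (s1, 1111021, Z)
  read 1, top Z: go to s0, push Z → (s0, 111021, Z)
  ε-move, top Z: go to s0, push YYZ → (s0, 111021, YYZ)
  read 1, top Y: go to s1, push YY → (s1, 11021, YYYZ)
  ε-move, top Y: go to s1, push ε → (s1, 11021, YYZ)
  ε-move, top Y: go to s1, push ε → (s1, 11021, YZ)
  ε-move, top Y: go to s1, push ε → (s1, 11021, Z)
  read 1, top Z: go to s0, push Z → (s0, 1021, Z)
  ε-move, top Z: go to s0, push YYZ → (s0, 1021, YYZ)
  read 1, top Y: go to s1, push YY → (s1, 021, YYYZ)
  ε-move, top Y: go to s1, push ε → (s1, 021, YYZ)
  ε-move, top Y: go to s1, push ε → (s1, 021, YZ)
  ε-move, top Y: go to s1, push ε → (s1, 021, Z)
  read 0, top Z: go to s0, push Z → (s0, 21, Z)
  ε-move, top Z: go to s0, push YYZ → (s0, 21, YYZ)
  read 2, top Y: go to s1, push ε → (s1, 1, YZ)
  ε-move, top Y: go to s1, push ε → (s1, 1, Z)
  read 1, top Z: go to s0, push Z → (s0, ε, Z)
  ε-move, top Z: go to s0, push YYZ → (s0, ε, YYZ)
All input consumed in state s0 with stack YYZ.

YYZ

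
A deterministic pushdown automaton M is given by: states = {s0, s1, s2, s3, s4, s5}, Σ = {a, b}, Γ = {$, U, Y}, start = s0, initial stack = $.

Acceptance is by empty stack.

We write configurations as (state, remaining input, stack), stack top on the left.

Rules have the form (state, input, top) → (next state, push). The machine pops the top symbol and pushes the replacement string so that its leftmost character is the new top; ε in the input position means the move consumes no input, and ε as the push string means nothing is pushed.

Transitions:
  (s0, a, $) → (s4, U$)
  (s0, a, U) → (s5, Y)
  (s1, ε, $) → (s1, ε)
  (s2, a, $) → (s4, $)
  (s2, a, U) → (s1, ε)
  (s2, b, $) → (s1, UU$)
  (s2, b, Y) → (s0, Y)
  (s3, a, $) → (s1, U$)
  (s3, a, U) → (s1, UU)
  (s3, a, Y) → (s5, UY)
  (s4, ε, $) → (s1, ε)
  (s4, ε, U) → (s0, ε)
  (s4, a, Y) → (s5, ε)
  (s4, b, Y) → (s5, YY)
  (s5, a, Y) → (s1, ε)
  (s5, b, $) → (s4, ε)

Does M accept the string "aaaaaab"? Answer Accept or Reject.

(s0, aaaaaab, $)
  read a, top $: go to s4, push U$ → (s4, aaaaab, U$)
  ε-move, top U: go to s0, push ε → (s0, aaaaab, $)
  read a, top $: go to s4, push U$ → (s4, aaaab, U$)
  ε-move, top U: go to s0, push ε → (s0, aaaab, $)
  read a, top $: go to s4, push U$ → (s4, aaab, U$)
  ε-move, top U: go to s0, push ε → (s0, aaab, $)
  read a, top $: go to s4, push U$ → (s4, aab, U$)
  ε-move, top U: go to s0, push ε → (s0, aab, $)
  read a, top $: go to s4, push U$ → (s4, ab, U$)
  ε-move, top U: go to s0, push ε → (s0, ab, $)
  read a, top $: go to s4, push U$ → (s4, b, U$)
  ε-move, top U: go to s0, push ε → (s0, b, $)
No transition applies at (s0, b, $); input not fully consumed.

Reject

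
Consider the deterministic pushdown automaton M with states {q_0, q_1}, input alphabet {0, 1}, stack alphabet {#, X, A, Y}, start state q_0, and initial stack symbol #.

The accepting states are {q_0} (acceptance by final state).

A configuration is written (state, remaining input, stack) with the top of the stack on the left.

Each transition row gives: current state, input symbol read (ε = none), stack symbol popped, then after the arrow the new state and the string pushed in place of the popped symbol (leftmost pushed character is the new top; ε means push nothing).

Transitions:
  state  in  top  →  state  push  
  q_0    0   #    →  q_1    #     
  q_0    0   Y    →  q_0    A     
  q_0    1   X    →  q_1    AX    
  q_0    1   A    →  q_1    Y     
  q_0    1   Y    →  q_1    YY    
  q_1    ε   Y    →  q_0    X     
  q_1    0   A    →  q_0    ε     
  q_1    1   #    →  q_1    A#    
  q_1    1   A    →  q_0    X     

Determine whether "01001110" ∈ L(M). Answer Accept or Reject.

(q_0, 01001110, #)
  read 0, top #: go to q_1, push # → (q_1, 1001110, #)
  read 1, top #: go to q_1, push A# → (q_1, 001110, A#)
  read 0, top A: go to q_0, push ε → (q_0, 01110, #)
  read 0, top #: go to q_1, push # → (q_1, 1110, #)
  read 1, top #: go to q_1, push A# → (q_1, 110, A#)
  read 1, top A: go to q_0, push X → (q_0, 10, X#)
  read 1, top X: go to q_1, push AX → (q_1, 0, AX#)
  read 0, top A: go to q_0, push ε → (q_0, ε, X#)
All input consumed; state q_0 ∈ F.

Accept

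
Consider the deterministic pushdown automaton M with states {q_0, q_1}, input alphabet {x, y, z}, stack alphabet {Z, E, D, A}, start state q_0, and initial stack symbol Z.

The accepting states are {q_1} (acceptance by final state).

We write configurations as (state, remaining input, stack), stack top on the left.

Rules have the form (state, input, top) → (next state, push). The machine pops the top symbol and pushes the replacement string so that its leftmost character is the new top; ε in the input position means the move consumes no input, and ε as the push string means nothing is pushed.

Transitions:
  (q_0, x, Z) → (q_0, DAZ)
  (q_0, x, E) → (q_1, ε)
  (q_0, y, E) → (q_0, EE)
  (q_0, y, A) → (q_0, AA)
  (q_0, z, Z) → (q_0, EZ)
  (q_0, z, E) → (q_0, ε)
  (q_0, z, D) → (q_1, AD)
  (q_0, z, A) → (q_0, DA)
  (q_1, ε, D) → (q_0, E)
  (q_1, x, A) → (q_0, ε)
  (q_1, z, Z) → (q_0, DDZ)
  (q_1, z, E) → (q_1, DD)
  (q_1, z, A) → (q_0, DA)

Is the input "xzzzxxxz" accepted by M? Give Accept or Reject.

Reject

(q_0, xzzzxxxz, Z)
  read x, top Z: go to q_0, push DAZ → (q_0, zzzxxxz, DAZ)
  read z, top D: go to q_1, push AD → (q_1, zzxxxz, ADAZ)
  read z, top A: go to q_0, push DA → (q_0, zxxxz, DADAZ)
  read z, top D: go to q_1, push AD → (q_1, xxxz, ADADAZ)
  read x, top A: go to q_0, push ε → (q_0, xxz, DADAZ)
No transition applies at (q_0, xxz, DADAZ); input not fully consumed.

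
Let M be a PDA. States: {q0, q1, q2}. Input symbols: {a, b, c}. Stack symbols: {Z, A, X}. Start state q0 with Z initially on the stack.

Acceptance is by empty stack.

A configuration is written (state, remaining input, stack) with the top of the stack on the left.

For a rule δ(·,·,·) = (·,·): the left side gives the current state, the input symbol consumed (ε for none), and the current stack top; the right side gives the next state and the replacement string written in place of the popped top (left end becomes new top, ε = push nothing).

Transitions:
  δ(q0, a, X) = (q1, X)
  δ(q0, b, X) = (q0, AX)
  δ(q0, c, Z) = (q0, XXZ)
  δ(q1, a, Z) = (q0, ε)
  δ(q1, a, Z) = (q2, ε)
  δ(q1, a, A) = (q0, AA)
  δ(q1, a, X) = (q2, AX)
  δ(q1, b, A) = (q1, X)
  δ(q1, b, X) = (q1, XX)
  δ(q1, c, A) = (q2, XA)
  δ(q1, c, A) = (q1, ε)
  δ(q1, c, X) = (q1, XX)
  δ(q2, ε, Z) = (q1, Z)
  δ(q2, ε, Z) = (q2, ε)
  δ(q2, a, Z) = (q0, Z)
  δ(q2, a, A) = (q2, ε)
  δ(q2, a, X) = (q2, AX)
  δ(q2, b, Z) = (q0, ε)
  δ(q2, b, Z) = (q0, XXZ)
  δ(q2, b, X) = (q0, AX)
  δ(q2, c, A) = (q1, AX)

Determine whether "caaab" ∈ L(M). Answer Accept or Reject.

No computation consumes all input and empties the stack.

Reject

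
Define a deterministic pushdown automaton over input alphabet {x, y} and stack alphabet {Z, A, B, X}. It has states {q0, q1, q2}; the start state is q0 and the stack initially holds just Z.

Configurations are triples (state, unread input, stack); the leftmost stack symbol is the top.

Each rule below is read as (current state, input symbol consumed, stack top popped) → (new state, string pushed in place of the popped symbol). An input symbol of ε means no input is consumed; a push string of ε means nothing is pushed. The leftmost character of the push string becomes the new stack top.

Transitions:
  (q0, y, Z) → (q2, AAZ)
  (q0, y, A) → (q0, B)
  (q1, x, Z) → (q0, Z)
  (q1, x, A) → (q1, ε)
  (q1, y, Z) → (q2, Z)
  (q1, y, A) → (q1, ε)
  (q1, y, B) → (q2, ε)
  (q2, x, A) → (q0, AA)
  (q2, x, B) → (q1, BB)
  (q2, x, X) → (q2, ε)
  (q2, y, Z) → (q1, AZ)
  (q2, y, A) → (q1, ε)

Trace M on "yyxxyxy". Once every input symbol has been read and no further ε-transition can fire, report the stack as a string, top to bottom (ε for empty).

BAAZ

(q0, yyxxyxy, Z)
  read y, top Z: go to q2, push AAZ → (q2, yxxyxy, AAZ)
  read y, top A: go to q1, push ε → (q1, xxyxy, AZ)
  read x, top A: go to q1, push ε → (q1, xyxy, Z)
  read x, top Z: go to q0, push Z → (q0, yxy, Z)
  read y, top Z: go to q2, push AAZ → (q2, xy, AAZ)
  read x, top A: go to q0, push AA → (q0, y, AAAZ)
  read y, top A: go to q0, push B → (q0, ε, BAAZ)
All input consumed in state q0 with stack BAAZ.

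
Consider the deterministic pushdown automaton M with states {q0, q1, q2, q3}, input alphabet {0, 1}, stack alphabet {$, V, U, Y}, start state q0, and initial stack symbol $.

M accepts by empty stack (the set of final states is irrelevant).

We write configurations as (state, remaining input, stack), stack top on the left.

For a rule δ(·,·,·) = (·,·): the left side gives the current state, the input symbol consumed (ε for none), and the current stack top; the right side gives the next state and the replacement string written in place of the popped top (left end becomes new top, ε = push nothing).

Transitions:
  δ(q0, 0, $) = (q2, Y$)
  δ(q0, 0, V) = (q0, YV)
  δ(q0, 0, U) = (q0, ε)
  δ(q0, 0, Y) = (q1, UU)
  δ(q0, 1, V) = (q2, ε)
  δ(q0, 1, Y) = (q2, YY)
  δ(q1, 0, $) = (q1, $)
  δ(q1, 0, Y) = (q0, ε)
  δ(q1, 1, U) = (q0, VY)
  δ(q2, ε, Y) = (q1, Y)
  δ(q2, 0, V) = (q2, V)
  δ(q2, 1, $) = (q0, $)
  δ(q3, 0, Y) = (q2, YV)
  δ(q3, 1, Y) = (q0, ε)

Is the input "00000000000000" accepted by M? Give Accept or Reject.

Reject

(q0, 00000000000000, $)
  read 0, top $: go to q2, push Y$ → (q2, 0000000000000, Y$)
  ε-move, top Y: go to q1, push Y → (q1, 0000000000000, Y$)
  read 0, top Y: go to q0, push ε → (q0, 000000000000, $)
  read 0, top $: go to q2, push Y$ → (q2, 00000000000, Y$)
  ε-move, top Y: go to q1, push Y → (q1, 00000000000, Y$)
  read 0, top Y: go to q0, push ε → (q0, 0000000000, $)
  read 0, top $: go to q2, push Y$ → (q2, 000000000, Y$)
  ε-move, top Y: go to q1, push Y → (q1, 000000000, Y$)
  read 0, top Y: go to q0, push ε → (q0, 00000000, $)
  read 0, top $: go to q2, push Y$ → (q2, 0000000, Y$)
  ε-move, top Y: go to q1, push Y → (q1, 0000000, Y$)
  read 0, top Y: go to q0, push ε → (q0, 000000, $)
  read 0, top $: go to q2, push Y$ → (q2, 00000, Y$)
  ε-move, top Y: go to q1, push Y → (q1, 00000, Y$)
  read 0, top Y: go to q0, push ε → (q0, 0000, $)
  read 0, top $: go to q2, push Y$ → (q2, 000, Y$)
  ε-move, top Y: go to q1, push Y → (q1, 000, Y$)
  read 0, top Y: go to q0, push ε → (q0, 00, $)
  read 0, top $: go to q2, push Y$ → (q2, 0, Y$)
  ε-move, top Y: go to q1, push Y → (q1, 0, Y$)
  read 0, top Y: go to q0, push ε → (q0, ε, $)
All input consumed; stack is $, not empty, and no further ε-move applies.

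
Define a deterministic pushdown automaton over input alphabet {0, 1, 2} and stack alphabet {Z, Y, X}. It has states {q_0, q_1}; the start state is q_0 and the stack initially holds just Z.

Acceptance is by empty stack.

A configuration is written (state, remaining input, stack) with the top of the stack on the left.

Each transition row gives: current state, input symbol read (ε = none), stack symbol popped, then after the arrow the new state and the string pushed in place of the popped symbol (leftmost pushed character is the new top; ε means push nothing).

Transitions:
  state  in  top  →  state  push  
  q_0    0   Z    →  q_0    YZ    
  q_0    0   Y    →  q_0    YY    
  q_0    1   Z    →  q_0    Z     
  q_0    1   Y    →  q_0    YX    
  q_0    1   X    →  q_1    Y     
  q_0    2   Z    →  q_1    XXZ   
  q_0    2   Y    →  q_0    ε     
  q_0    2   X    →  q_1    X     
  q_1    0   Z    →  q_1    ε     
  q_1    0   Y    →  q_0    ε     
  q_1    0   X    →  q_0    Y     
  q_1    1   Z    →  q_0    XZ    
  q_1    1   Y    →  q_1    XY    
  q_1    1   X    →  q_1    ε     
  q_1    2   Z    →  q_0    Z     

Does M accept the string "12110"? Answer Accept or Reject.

Accept

(q_0, 12110, Z)
  read 1, top Z: go to q_0, push Z → (q_0, 2110, Z)
  read 2, top Z: go to q_1, push XXZ → (q_1, 110, XXZ)
  read 1, top X: go to q_1, push ε → (q_1, 10, XZ)
  read 1, top X: go to q_1, push ε → (q_1, 0, Z)
  read 0, top Z: go to q_1, push ε → (q_1, ε, ε)
All input consumed and the stack is empty.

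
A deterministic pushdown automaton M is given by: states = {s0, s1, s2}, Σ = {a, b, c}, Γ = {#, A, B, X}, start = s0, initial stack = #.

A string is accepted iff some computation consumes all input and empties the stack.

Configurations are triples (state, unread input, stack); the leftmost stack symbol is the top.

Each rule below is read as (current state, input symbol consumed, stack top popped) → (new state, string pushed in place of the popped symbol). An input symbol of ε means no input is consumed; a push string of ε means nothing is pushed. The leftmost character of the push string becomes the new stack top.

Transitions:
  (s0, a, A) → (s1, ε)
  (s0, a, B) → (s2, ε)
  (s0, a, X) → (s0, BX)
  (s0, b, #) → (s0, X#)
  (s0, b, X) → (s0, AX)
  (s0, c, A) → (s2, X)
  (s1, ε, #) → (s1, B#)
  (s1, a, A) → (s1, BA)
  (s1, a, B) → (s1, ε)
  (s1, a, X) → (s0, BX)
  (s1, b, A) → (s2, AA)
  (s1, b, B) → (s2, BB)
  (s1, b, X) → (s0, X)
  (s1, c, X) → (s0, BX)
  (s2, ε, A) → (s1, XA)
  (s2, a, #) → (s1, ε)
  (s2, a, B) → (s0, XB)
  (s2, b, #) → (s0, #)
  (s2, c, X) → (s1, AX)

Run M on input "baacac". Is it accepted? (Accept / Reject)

Reject

(s0, baacac, #) ⊢ (s0, aacac, X#) ⊢ (s0, acac, BX#) ⊢ (s2, cac, X#) ⊢ (s1, ac, AX#) ⊢ (s1, c, BAX#)
No transition applies at (s1, c, BAX#); input not fully consumed.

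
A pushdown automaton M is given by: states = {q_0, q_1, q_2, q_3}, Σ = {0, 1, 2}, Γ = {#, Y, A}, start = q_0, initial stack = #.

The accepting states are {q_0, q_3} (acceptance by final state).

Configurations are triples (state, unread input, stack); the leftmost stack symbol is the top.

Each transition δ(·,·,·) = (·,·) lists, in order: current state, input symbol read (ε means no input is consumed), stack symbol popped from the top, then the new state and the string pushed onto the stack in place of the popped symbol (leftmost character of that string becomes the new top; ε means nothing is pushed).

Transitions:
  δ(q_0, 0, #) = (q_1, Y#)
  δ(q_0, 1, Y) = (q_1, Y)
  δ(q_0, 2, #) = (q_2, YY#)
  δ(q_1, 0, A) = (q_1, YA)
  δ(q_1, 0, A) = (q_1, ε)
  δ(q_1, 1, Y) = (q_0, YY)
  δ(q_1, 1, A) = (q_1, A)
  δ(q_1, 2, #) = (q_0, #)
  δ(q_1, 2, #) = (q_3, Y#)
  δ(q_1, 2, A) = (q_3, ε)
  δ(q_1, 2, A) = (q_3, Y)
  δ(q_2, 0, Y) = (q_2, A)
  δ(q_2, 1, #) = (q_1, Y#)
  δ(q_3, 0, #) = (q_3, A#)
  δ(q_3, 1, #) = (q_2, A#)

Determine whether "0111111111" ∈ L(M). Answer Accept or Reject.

One accepting computation: (q_0, 0111111111, #) ⊢ (q_1, 111111111, Y#) ⊢ (q_0, 11111111, YY#) ⊢ (q_1, 1111111, YY#) ⊢ (q_0, 111111, YYY#) ⊢ (q_1, 11111, YYY#) ⊢ (q_0, 1111, YYYY#) ⊢ (q_1, 111, YYYY#) ⊢ (q_0, 11, YYYYY#) ⊢ (q_1, 1, YYYYY#) ⊢ (q_0, ε, YYYYYY#)
All input consumed and state q_0 ∈ F.

Accept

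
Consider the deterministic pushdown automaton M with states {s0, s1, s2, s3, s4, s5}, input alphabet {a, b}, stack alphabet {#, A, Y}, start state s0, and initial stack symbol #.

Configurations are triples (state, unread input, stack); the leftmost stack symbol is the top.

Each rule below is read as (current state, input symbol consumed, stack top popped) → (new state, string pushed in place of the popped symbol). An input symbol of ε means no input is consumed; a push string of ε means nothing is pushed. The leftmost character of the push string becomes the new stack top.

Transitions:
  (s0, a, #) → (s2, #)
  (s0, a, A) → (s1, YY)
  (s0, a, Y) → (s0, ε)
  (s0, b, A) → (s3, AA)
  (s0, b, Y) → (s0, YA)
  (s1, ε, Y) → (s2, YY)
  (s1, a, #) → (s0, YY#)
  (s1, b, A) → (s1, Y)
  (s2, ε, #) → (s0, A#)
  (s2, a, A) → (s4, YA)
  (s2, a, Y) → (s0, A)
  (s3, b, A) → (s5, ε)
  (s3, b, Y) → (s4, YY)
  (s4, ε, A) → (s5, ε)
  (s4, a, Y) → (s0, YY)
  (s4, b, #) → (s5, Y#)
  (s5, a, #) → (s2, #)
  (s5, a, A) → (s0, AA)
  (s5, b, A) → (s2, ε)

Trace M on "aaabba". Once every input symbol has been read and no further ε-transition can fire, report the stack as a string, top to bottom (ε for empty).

(s0, aaabba, #)
  read a, top #: go to s2, push # → (s2, aabba, #)
  ε-move, top #: go to s0, push A# → (s0, aabba, A#)
  read a, top A: go to s1, push YY → (s1, abba, YY#)
  ε-move, top Y: go to s2, push YY → (s2, abba, YYY#)
  read a, top Y: go to s0, push A → (s0, bba, AYY#)
  read b, top A: go to s3, push AA → (s3, ba, AAYY#)
  read b, top A: go to s5, push ε → (s5, a, AYY#)
  read a, top A: go to s0, push AA → (s0, ε, AAYY#)
All input consumed in state s0 with stack AAYY#.

AAYY#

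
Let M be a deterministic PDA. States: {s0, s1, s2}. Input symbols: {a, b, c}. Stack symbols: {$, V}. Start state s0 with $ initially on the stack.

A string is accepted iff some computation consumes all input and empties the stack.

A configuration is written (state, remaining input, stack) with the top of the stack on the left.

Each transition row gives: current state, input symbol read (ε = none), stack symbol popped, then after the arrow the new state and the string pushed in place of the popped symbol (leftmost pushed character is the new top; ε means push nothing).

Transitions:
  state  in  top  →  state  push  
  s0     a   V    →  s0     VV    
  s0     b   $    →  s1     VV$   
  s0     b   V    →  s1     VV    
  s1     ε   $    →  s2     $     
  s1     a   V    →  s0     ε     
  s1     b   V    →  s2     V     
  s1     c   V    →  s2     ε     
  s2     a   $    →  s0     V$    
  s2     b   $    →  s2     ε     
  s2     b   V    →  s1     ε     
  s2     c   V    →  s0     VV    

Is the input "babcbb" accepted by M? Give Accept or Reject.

Accept

(s0, babcbb, $)
  read b, top $: go to s1, push VV$ → (s1, abcbb, VV$)
  read a, top V: go to s0, push ε → (s0, bcbb, V$)
  read b, top V: go to s1, push VV → (s1, cbb, VV$)
  read c, top V: go to s2, push ε → (s2, bb, V$)
  read b, top V: go to s1, push ε → (s1, b, $)
  ε-move, top $: go to s2, push $ → (s2, b, $)
  read b, top $: go to s2, push ε → (s2, ε, ε)
All input consumed and the stack is empty.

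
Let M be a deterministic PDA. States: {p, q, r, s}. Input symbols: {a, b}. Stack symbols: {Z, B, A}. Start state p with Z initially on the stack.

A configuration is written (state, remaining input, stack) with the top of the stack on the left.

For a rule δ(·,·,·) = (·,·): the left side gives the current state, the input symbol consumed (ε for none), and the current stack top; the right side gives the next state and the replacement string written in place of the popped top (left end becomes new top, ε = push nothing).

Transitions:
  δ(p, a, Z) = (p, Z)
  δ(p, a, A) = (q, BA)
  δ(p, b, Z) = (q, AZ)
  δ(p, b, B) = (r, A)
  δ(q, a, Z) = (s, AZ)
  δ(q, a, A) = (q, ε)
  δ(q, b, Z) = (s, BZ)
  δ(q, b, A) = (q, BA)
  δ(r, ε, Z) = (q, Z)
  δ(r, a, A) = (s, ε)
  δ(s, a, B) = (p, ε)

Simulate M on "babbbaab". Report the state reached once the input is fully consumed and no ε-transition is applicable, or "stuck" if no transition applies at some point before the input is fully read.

stuck

(p, babbbaab, Z) ⊢ (q, abbbaab, AZ) ⊢ (q, bbbaab, Z) ⊢ (s, bbaab, BZ)
No transition for (s, b, top B); M blocks with input bbaab remaining.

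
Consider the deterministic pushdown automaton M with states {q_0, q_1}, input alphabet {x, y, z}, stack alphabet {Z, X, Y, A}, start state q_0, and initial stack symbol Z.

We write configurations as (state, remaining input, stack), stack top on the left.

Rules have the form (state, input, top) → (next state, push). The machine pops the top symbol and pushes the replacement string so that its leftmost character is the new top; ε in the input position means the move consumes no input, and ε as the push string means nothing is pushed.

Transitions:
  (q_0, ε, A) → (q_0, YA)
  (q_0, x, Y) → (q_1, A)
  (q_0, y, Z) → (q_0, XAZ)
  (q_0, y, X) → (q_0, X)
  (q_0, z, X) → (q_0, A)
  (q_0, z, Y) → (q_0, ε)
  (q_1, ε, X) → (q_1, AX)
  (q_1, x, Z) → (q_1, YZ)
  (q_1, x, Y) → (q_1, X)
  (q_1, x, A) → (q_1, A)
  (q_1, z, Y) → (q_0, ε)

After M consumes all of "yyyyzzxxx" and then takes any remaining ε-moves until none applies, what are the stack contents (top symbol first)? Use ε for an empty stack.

(q_0, yyyyzzxxx, Z)
  read y, top Z: go to q_0, push XAZ → (q_0, yyyzzxxx, XAZ)
  read y, top X: go to q_0, push X → (q_0, yyzzxxx, XAZ)
  read y, top X: go to q_0, push X → (q_0, yzzxxx, XAZ)
  read y, top X: go to q_0, push X → (q_0, zzxxx, XAZ)
  read z, top X: go to q_0, push A → (q_0, zxxx, AAZ)
  ε-move, top A: go to q_0, push YA → (q_0, zxxx, YAAZ)
  read z, top Y: go to q_0, push ε → (q_0, xxx, AAZ)
  ε-move, top A: go to q_0, push YA → (q_0, xxx, YAAZ)
  read x, top Y: go to q_1, push A → (q_1, xx, AAAZ)
  read x, top A: go to q_1, push A → (q_1, x, AAAZ)
  read x, top A: go to q_1, push A → (q_1, ε, AAAZ)
All input consumed in state q_1 with stack AAAZ.

AAAZ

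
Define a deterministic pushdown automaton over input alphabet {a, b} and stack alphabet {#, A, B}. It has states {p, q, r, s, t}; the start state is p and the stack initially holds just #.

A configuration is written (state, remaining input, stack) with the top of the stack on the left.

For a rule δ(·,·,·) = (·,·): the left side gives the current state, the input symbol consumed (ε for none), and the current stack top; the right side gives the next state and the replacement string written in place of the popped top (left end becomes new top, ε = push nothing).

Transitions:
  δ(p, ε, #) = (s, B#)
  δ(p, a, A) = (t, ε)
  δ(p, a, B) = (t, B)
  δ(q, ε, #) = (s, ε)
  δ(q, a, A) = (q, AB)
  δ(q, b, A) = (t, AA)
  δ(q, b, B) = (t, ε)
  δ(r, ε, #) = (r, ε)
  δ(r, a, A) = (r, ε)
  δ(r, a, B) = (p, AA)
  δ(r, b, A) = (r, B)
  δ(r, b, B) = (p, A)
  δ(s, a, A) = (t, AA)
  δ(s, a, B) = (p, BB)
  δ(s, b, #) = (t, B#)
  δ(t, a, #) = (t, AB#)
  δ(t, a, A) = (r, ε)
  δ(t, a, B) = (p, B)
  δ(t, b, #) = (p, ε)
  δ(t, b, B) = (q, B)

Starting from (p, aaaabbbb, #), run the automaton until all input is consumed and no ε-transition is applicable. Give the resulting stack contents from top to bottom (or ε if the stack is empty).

(p, aaaabbbb, #)
  ε-move, top #: go to s, push B# → (s, aaaabbbb, B#)
  read a, top B: go to p, push BB → (p, aaabbbb, BB#)
  read a, top B: go to t, push B → (t, aabbbb, BB#)
  read a, top B: go to p, push B → (p, abbbb, BB#)
  read a, top B: go to t, push B → (t, bbbb, BB#)
  read b, top B: go to q, push B → (q, bbb, BB#)
  read b, top B: go to t, push ε → (t, bb, B#)
  read b, top B: go to q, push B → (q, b, B#)
  read b, top B: go to t, push ε → (t, ε, #)
All input consumed in state t with stack #.

#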